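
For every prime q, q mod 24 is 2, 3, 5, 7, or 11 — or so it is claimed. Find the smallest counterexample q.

q = 13

For q = 2, 3, 5, 7, 11 the conclusion holds.
q = 13: 13 mod 24 = 13 — not in {2, 3, 5, 7, 11}.
Thus q = 13 disproves the claim, and no smaller q works.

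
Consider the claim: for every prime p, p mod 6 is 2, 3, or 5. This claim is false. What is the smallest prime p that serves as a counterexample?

We need the least prime p for which the claim fails.
p = 2: 2 mod 6 = 2.
p = 3: 3 mod 6 = 3.
p = 5: 5 mod 6 = 5.
p = 7: 7 mod 6 = 1 — not in {2, 3, 5}.

p = 7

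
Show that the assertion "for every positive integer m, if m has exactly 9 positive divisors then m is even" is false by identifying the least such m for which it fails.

m = 225

Check each positive integer m in order until m has exactly 9 positive divisors but m is odd.
For m = 36, 100, 196 the conclusion holds.
m = 225: divisors of 225: 9 divisors; 225 is odd.
So m = 225 is the smallest counterexample.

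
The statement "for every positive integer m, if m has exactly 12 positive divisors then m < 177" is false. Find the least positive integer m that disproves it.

m = 198

The first 12 eligible values, up to m = 160, all satisfy the conclusion.
m = 198: τ(198) = 12; 198 ≥ 177.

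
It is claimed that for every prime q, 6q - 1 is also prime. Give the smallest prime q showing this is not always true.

q = 11

A counterexample is any prime q such that 6q - 1 is not prime; we check each in order.
For q = 2, 3, 5, 7 the conclusion holds.
q = 11: 6q - 1 = 65 = 5 × 13, not prime.
Hence q = 11 is a counterexample.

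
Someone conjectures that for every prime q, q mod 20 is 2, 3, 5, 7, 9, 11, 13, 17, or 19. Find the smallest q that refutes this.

q = 41

For q = 2, 3, 5, 7, …, 29, 31, 37 the conclusion holds.
q = 41: 41 mod 20 = 1 — not in {2, 3, 5, 7, 9, 11, 13, 17, 19}.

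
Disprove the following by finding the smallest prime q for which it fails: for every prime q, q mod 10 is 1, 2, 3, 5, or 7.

q = 19

A counterexample is any prime q such that the claim fails; we check each in order.
For q = 2, 3, 5, 7, 11, 13, 17 the conclusion holds.
q = 19: 19 mod 10 = 9 — not in {1, 2, 3, 5, 7}.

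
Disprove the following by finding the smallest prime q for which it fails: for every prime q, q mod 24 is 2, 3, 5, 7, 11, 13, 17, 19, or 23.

We need the least prime q for which the claim fails.
For q = 2, 3, 5, 7, …, 61, 67, 71 the conclusion holds.
q = 73: 73 mod 24 = 1 — not in {2, 3, 5, 7, 11, 13, 17, 19, 23}.

q = 73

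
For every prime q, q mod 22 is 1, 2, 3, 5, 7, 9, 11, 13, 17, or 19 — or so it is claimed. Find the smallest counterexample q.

We need the least prime q for which the claim fails.
For q = 2, 3, 5, 7, …, 23, 29, 31 the conclusion holds.
q = 37: 37 mod 22 = 15 — not in {1, 2, 3, 5, 7, 9, 11, 13, 17, 19}.

q = 37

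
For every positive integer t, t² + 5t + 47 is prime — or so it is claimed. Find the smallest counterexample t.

Check each positive integer t in order until t² + 5t + 47 is not prime.
The first 37 eligible values, up to t = 37, all satisfy the conclusion.
t = 38: t² + 5t + 47 = 1681 = 41 × 41, composite.
Thus t = 38 disproves the claim, and no smaller t works.

t = 38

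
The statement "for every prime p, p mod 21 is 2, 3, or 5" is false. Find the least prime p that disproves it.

Check each prime p in order until the claim fails.
p = 2: 2 mod 21 = 2.
p = 3: 3 mod 21 = 3.
p = 5: 5 mod 21 = 5.
p = 7: 7 mod 21 = 7 — not in {2, 3, 5}.
Thus p = 7 disproves the claim, and no smaller p works.

p = 7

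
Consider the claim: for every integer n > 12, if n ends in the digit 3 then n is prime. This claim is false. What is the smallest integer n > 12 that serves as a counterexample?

n = 13: 13 ends in 3 and is prime.
n = 23: 23 ends in 3 and is prime.
n = 33: 33 ends in 3; 33 = 3 × 11, composite.

n = 33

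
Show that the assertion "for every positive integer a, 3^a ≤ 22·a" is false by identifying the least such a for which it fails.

a = 1: 3^a = 3 and 22·a = 22, so 3 ≤ 22.
a = 2: 3^a = 9 and 22·a = 44, so 9 ≤ 44.
a = 3: 3^a = 27 and 22·a = 66, so 27 ≤ 66.
a = 4: 3^a = 81 and 22·a = 88, so 81 ≤ 88.
a = 5: 3^a = 243 and 22·a = 110, so 243 > 110.

a = 5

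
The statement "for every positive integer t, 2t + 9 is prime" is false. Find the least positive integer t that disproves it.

t = 3

A counterexample is any positive integer t such that 2t + 9 is not prime; we check each in order.
t = 1: 2t + 9 = 11, prime.
t = 2: 2t + 9 = 13, prime.
t = 3: 2t + 9 = 15 = 3 × 5, composite.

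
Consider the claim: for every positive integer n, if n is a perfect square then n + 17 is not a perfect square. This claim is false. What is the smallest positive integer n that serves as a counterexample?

Check each positive integer n in order until n is a perfect square but n + 17 is a perfect square.
n = 1: 1 + 17 = 18, not a perfect square.
n = 4: 4 + 17 = 21, not a perfect square.
n = 9: 9 + 17 = 26, not a perfect square.
n = 16: 16 + 17 = 33, not a perfect square.
n = 25: 25 + 17 = 42, not a perfect square.
n = 36: 36 + 17 = 53, not a perfect square.
n = 49: 49 + 17 = 66, not a perfect square.
n = 64: 64 = 8² and 64 + 17 = 81 = 9².

n = 64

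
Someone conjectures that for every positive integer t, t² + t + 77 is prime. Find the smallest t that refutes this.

t = 6

We need the least positive integer t for which t² + t + 77 is not prime.
t = 1: t² + t + 77 = 79, prime.
t = 2: t² + t + 77 = 83, prime.
t = 3: t² + t + 77 = 89, prime.
t = 4: t² + t + 77 = 97, prime.
t = 5: t² + t + 77 = 107, prime.
t = 6: t² + t + 77 = 119 = 7 × 17, composite.
Hence t = 6 is a counterexample.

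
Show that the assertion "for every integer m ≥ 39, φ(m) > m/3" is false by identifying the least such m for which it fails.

A counterexample is any integer m ≥ 39 such that the claim fails; we check each in order.
For m = 39, 40, 41 the conclusion holds.
m = 42: φ(42) = 12 and 42/3 = 14, so φ(42) ≤ 42/3.
Hence m = 42 is a counterexample.

m = 42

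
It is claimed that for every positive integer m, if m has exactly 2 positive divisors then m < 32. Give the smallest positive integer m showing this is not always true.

m = 37

For m = 2, 3, 5, 7, …, 23, 29, 31 the conclusion holds.
m = 37: τ(37) = 2; 37 ≥ 32.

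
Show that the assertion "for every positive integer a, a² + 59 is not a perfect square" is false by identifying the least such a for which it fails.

We need the least positive integer a for which a² + 59 is a perfect square.
The first 28 eligible values, up to a = 28, all satisfy the conclusion.
a = 29: 29² + 59 = 900 = 30², a perfect square.
So a = 29 is the smallest counterexample.

a = 29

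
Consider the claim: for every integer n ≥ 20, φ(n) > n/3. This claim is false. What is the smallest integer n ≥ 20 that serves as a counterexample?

n = 24

Check each integer n ≥ 20 in order until the claim fails.
n = 20: φ(20) = 8 and 20/3 = 20/3, so φ(20) > 20/3.
n = 21: φ(21) = 12 and 21/3 = 7, so φ(21) > 21/3.
n = 22: φ(22) = 10 and 22/3 = 22/3, so φ(22) > 22/3.
n = 23: φ(23) = 22 and 23/3 = 23/3, so φ(23) > 23/3.
n = 24: φ(24) = 8 and 24/3 = 8, so φ(24) ≤ 24/3.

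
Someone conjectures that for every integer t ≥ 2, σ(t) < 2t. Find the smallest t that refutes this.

A counterexample is any integer t ≥ 2 such that the claim fails; we check each in order.
t = 2: σ(2) = 3; 3 < 4.
t = 3: σ(3) = 4; 4 < 6.
t = 4: σ(4) = 7; 7 < 8.
t = 5: σ(5) = 6; 6 < 10.
t = 6: σ(6) = 12; 12 ≥ 12.

t = 6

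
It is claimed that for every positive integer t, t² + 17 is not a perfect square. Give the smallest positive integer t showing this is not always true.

t = 8

Check each positive integer t in order until t² + 17 is a perfect square.
For t = 1, 2, 3, 4, 5, 6, 7 the conclusion holds.
t = 8: 8² + 17 = 81 = 9², a perfect square.
Thus t = 8 disproves the claim, and no smaller t works.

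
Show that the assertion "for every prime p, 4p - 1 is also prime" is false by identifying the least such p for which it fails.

p = 2: 4p - 1 = 7, prime.
p = 3: 4p - 1 = 11, prime.
p = 5: 4p - 1 = 19, prime.
p = 7: 4p - 1 = 27 = 3 × 9, not prime.
So p = 7 is the smallest counterexample.

p = 7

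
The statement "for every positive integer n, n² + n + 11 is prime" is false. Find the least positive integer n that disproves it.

n = 10

For n = 1, 2, 3, 4, 5, 6, 7, 8, 9 the conclusion holds.
n = 10: n² + n + 11 = 121 = 11 × 11, composite.
So n = 10 is the smallest counterexample.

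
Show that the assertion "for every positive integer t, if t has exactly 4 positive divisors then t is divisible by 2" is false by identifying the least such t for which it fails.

t = 6: τ(6) = 4; 6 mod 2 = 0.
t = 8: τ(8) = 4; 8 mod 2 = 0.
t = 10: τ(10) = 4; 10 mod 2 = 0.
t = 14: τ(14) = 4; 14 mod 2 = 0.
t = 15: τ(15) = 4; 15 mod 2 = 1.

t = 15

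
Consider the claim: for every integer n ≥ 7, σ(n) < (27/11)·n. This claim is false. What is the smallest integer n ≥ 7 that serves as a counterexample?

n = 24

We need the least integer n ≥ 7 for which the claim fails.
The first 17 eligible values, up to n = 23, all satisfy the conclusion.
n = 24: σ(24) = 60; 60 ≥ 648/11.
Thus n = 24 disproves the claim, and no smaller n works.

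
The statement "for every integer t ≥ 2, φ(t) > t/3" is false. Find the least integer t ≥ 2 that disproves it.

The first 4 eligible values, up to t = 5, all satisfy the conclusion.
t = 6: φ(6) = 2 and 6/3 = 2, so φ(6) ≤ 6/3.
Thus t = 6 disproves the claim, and no smaller t works.

t = 6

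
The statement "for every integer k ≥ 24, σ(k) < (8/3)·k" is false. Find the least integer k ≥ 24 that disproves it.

For k = 24, 25, 26, 27, …, 57, 58, 59 the conclusion holds.
k = 60: σ(60) = 168; 168 ≥ 160.
So k = 60 is the smallest counterexample.

k = 60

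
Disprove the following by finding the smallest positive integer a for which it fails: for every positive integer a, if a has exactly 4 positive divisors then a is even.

a = 15

We need the least positive integer a for which a has exactly 4 positive divisors but a is odd.
a = 6: divisors of 6: 1, 2, 3, 6; 6 is even.
a = 8: divisors of 8: 1, 2, 4, 8; 8 is even.
a = 10: divisors of 10: 1, 2, 5, 10; 10 is even.
a = 14: divisors of 14: 1, 2, 7, 14; 14 is even.
a = 15: divisors of 15: 1, 3, 5, 15; 15 is odd.
So a = 15 is the smallest counterexample.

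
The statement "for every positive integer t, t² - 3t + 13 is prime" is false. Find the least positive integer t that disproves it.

Check each positive integer t in order until t² - 3t + 13 is not prime.
The first 11 eligible values, up to t = 11, all satisfy the conclusion.
t = 12: t² - 3t + 13 = 121 = 11 × 11, composite.

t = 12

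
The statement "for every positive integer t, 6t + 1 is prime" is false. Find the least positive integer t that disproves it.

Check each positive integer t in order until 6t + 1 is not prime.
t = 1: 6t + 1 = 7, prime.
t = 2: 6t + 1 = 13, prime.
t = 3: 6t + 1 = 19, prime.
t = 4: 6t + 1 = 25 = 5 × 5, composite.

t = 4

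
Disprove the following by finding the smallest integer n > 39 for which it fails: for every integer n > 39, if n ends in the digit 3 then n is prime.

A counterexample is any integer n > 39 such that n ends in the digit 3 but n is not prime; we check each in order.
n = 43: 43 ends in 3 and is prime.
n = 53: 53 ends in 3 and is prime.
n = 63: 63 ends in 3; 63 = 3 × 21, composite.
Hence n = 63 is a counterexample.

n = 63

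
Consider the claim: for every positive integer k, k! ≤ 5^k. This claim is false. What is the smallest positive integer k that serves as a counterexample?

k = 12

A counterexample is any positive integer k such that k! > 5^k; we check each in order.
The first 11 eligible values, up to k = 11, all satisfy the conclusion.
k = 12: k! = 479001600 and 5^k = 244140625, so 479001600 > 244140625.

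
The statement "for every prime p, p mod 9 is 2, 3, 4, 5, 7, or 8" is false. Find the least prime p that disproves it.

p = 19

We need the least prime p for which the claim fails.
The first 7 eligible values, up to p = 17, all satisfy the conclusion.
p = 19: 19 mod 9 = 1 — not in {2, 3, 4, 5, 7, 8}.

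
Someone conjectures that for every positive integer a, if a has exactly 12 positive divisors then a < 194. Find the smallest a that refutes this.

a = 198

Check each positive integer a in order until a has exactly 12 positive divisors but the claim fails.
For a = 60, 72, 84, 90, …, 150, 156, 160 the conclusion holds.
a = 198: τ(198) = 12; 198 ≥ 194.
Thus a = 198 disproves the claim, and no smaller a works.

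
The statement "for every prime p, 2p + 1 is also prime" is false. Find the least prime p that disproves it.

p = 7

We need the least prime p for which 2p + 1 is not prime.
p = 2: 2p + 1 = 5, prime.
p = 3: 2p + 1 = 7, prime.
p = 5: 2p + 1 = 11, prime.
p = 7: 2p + 1 = 15 = 3 × 5, not prime.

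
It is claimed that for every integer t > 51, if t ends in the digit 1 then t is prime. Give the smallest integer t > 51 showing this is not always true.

We need the least integer t > 51 for which t ends in the digit 1 but t is not prime.
For t = 61, 71 the conclusion holds.
t = 81: 81 ends in 1; 81 = 3 × 27, composite.
Hence t = 81 is a counterexample.

t = 81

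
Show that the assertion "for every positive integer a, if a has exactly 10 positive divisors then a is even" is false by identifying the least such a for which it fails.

A counterexample is any positive integer a such that a has exactly 10 positive divisors but a is odd; we check each in order.
For a = 48, 80, 112, 162, 176, 208, 272, 304, 368 the conclusion holds.
a = 405: divisors of 405: 10 divisors; 405 is odd.

a = 405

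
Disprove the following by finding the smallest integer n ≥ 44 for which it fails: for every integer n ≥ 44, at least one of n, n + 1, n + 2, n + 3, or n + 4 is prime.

n = 48

A counterexample is any integer n ≥ 44 such that n, n + 1, n + 2, n + 3, n + 4 are all composite; we check each in order.
For n = 44, 45, 46, 47 the conclusion holds.
n = 48: 48 = 2 × 24; 49 = 7 × 7; 50 = 2 × 25; 51 = 3 × 17; 52 = 2 × 26 — all composite.
Hence n = 48 is a counterexample.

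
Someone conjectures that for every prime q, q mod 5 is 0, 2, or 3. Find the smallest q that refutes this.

q = 11

We need the least prime q for which the claim fails.
q = 2: 2 mod 5 = 2.
q = 3: 3 mod 5 = 3.
q = 5: 5 mod 5 = 0.
q = 7: 7 mod 5 = 2.
q = 11: 11 mod 5 = 1 — not in {0, 2, 3}.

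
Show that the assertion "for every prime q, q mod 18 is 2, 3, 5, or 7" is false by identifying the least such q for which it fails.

q = 11

For q = 2, 3, 5, 7 the conclusion holds.
q = 11: 11 mod 18 = 11 — not in {2, 3, 5, 7}.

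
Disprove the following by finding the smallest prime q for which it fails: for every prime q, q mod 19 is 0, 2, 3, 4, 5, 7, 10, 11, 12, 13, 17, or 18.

q = 47

For q = 2, 3, 5, 7, …, 37, 41, 43 the conclusion holds.
q = 47: 47 mod 19 = 9 — not in {0, 2, 3, 4, 5, 7, 10, 11, 12, 13, 17, 18}.
Thus q = 47 disproves the claim, and no smaller q works.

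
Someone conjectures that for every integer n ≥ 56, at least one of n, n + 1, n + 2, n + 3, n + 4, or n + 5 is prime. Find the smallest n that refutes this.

n = 90

Check each integer n ≥ 56 in order until n, n + 1, n + 2, n + 3, n + 4, n + 5 are all composite.
For n = 56, 57, 58, 59, …, 87, 88, 89 the conclusion holds.
n = 90: 90 = 2 × 45; 91 = 7 × 13; 92 = 2 × 46; 93 = 3 × 31; 94 = 2 × 47; 95 = 5 × 19 — all composite.
Hence n = 90 is a counterexample.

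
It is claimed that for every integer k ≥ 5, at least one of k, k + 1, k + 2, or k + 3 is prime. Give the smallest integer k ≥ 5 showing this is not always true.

Check each integer k ≥ 5 in order until k, k + 1, k + 2, k + 3 are all composite.
The first 19 eligible values, up to k = 23, all satisfy the conclusion.
k = 24: 24 = 2 × 12; 25 = 5 × 5; 26 = 2 × 13; 27 = 3 × 9 — all composite.

k = 24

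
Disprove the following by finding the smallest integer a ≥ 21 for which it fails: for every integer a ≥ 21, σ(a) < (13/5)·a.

a = 60

We need the least integer a ≥ 21 for which the claim fails.
The first 39 eligible values, up to a = 59, all satisfy the conclusion.
a = 60: σ(60) = 168; 168 ≥ 156.
Thus a = 60 disproves the claim, and no smaller a works.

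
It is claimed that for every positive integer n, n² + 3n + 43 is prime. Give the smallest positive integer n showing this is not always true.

n = 39

Check each positive integer n in order until n² + 3n + 43 is not prime.
For n = 1, 2, 3, 4, …, 36, 37, 38 the conclusion holds.
n = 39: n² + 3n + 43 = 1681 = 41 × 41, composite.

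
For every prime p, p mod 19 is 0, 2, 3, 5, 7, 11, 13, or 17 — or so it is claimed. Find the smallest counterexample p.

We need the least prime p for which the claim fails.
For p = 2, 3, 5, 7, 11, 13, 17, 19 the conclusion holds.
p = 23: 23 mod 19 = 4 — not in {0, 2, 3, 5, 7, 11, 13, 17}.

p = 23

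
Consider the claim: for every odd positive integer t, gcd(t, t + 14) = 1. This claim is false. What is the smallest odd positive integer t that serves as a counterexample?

A counterexample is any odd positive integer t such that gcd(t, t + 14) > 1; we check each in order.
t = 1: gcd(1, 15) = 1.
t = 3: gcd(3, 17) = 1.
t = 5: gcd(5, 19) = 1.
t = 7: gcd(7, 21) = 7.

t = 7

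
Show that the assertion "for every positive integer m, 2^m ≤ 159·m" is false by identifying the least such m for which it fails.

m = 11

We need the least positive integer m for which 2^m > 159·m.
For m = 1, 2, 3, 4, 5, 6, 7, 8, 9, 10 the conclusion holds.
m = 11: 2^m = 2048 and 159·m = 1749, so 2048 > 1749.
So m = 11 is the smallest counterexample.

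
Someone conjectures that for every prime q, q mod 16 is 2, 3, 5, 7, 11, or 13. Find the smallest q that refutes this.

A counterexample is any prime q such that the claim fails; we check each in order.
q = 2: 2 mod 16 = 2.
q = 3: 3 mod 16 = 3.
q = 5: 5 mod 16 = 5.
q = 7: 7 mod 16 = 7.
q = 11: 11 mod 16 = 11.
q = 13: 13 mod 16 = 13.
q = 17: 17 mod 16 = 1 — not in {2, 3, 5, 7, 11, 13}.

q = 17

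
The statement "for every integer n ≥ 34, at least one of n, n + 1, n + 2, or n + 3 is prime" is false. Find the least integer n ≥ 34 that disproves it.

n = 48

The first 14 eligible values, up to n = 47, all satisfy the conclusion.
n = 48: 48 = 2 × 24; 49 = 7 × 7; 50 = 2 × 25; 51 = 3 × 17 — all composite.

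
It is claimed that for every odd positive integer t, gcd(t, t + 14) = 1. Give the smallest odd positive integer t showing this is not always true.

A counterexample is any odd positive integer t such that gcd(t, t + 14) > 1; we check each in order.
t = 1: gcd(1, 15) = 1.
t = 3: gcd(3, 17) = 1.
t = 5: gcd(5, 19) = 1.
t = 7: gcd(7, 21) = 7.
Hence t = 7 is a counterexample.

t = 7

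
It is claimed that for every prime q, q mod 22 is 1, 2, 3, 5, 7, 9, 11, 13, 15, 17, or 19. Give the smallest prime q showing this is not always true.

q = 43

For q = 2, 3, 5, 7, …, 31, 37, 41 the conclusion holds.
q = 43: 43 mod 22 = 21 — not in {1, 2, 3, 5, 7, 9, 11, 13, 15, 17, 19}.
Thus q = 43 disproves the claim, and no smaller q works.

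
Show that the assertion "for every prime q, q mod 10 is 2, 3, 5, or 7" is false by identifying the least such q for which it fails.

q = 11

Check each prime q in order until the claim fails.
q = 2: 2 mod 10 = 2.
q = 3: 3 mod 10 = 3.
q = 5: 5 mod 10 = 5.
q = 7: 7 mod 10 = 7.
q = 11: 11 mod 10 = 1 — not in {2, 3, 5, 7}.
Hence q = 11 is a counterexample.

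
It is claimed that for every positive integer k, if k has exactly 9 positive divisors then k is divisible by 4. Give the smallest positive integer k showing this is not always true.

k = 225

A counterexample is any positive integer k such that k has exactly 9 positive divisors but k is not divisible by 4; we check each in order.
For k = 36, 100, 196 the conclusion holds.
k = 225: τ(225) = 9; 225 mod 4 = 1.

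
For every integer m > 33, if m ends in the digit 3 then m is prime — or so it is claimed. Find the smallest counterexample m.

We need the least integer m > 33 for which m ends in the digit 3 but m is not prime.
For m = 43, 53 the conclusion holds.
m = 63: 63 ends in 3; 63 = 3 × 21, composite.
Hence m = 63 is a counterexample.

m = 63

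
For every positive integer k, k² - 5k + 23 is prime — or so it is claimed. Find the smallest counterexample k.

k = 19

Check each positive integer k in order until k² - 5k + 23 is not prime.
For k = 1, 2, 3, 4, …, 16, 17, 18 the conclusion holds.
k = 19: k² - 5k + 23 = 289 = 17 × 17, composite.
Hence k = 19 is a counterexample.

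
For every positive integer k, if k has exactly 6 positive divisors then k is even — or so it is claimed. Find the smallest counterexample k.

k = 45

We need the least positive integer k for which k has exactly 6 positive divisors but k is odd.
For k = 12, 18, 20, 28, 32, 44 the conclusion holds.
k = 45: divisors of 45: 1, 3, 5, 9, 15, 45; 45 is odd.
Thus k = 45 disproves the claim, and no smaller k works.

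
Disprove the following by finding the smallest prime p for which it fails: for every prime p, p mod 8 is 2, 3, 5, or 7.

p = 17

Check each prime p in order until the claim fails.
For p = 2, 3, 5, 7, 11, 13 the conclusion holds.
p = 17: 17 mod 8 = 1 — not in {2, 3, 5, 7}.
Hence p = 17 is a counterexample.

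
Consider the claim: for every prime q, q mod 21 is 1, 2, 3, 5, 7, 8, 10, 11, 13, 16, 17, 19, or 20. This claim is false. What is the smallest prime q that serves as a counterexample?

q = 67

For q = 2, 3, 5, 7, …, 53, 59, 61 the conclusion holds.
q = 67: 67 mod 21 = 4 — not in {1, 2, 3, 5, 7, 8, 10, 11, 13, 16, 17, 19, 20}.
So q = 67 is the smallest counterexample.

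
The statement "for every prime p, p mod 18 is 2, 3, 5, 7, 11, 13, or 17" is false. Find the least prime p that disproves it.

p = 19

We need the least prime p for which the claim fails.
p = 2: 2 mod 18 = 2.
p = 3: 3 mod 18 = 3.
p = 5: 5 mod 18 = 5.
p = 7: 7 mod 18 = 7.
p = 11: 11 mod 18 = 11.
p = 13: 13 mod 18 = 13.
p = 17: 17 mod 18 = 17.
p = 19: 19 mod 18 = 1 — not in {2, 3, 5, 7, 11, 13, 17}.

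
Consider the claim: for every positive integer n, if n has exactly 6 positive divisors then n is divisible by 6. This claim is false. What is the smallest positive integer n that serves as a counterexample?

We need the least positive integer n for which n has exactly 6 positive divisors but n is not divisible by 6.
n = 12: τ(12) = 6; 12 mod 6 = 0.
n = 18: τ(18) = 6; 18 mod 6 = 0.
n = 20: τ(20) = 6; 20 mod 6 = 2.
So n = 20 is the smallest counterexample.

n = 20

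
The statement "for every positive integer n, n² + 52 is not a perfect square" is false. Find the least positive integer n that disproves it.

Check each positive integer n in order until n² + 52 is a perfect square.
For n = 1, 2, 3, 4, …, 9, 10, 11 the conclusion holds.
n = 12: 12² + 52 = 196 = 14², a perfect square.

n = 12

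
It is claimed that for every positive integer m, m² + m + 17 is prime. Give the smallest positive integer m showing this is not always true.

Check each positive integer m in order until m² + m + 17 is not prime.
For m = 1, 2, 3, 4, …, 13, 14, 15 the conclusion holds.
m = 16: m² + m + 17 = 289 = 17 × 17, composite.
So m = 16 is the smallest counterexample.

m = 16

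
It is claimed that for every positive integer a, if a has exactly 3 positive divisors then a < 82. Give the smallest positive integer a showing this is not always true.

a = 121

The first 4 eligible values, up to a = 49, all satisfy the conclusion.
a = 121: τ(121) = 3; 121 ≥ 82.
Thus a = 121 disproves the claim, and no smaller a works.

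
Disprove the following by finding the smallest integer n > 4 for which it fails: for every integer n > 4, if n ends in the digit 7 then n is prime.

n = 27

We need the least integer n > 4 for which n ends in the digit 7 but n is not prime.
For n = 7, 17 the conclusion holds.
n = 27: 27 ends in 7; 27 = 3 × 9, composite.
So n = 27 is the smallest counterexample.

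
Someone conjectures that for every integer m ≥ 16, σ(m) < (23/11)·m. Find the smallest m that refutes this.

A counterexample is any integer m ≥ 16 such that the claim fails; we check each in order.
For m = 16, 17 the conclusion holds.
m = 18: σ(18) = 39; 39 ≥ 414/11.
Hence m = 18 is a counterexample.

m = 18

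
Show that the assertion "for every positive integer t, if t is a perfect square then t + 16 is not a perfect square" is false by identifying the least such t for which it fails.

t = 9

We need the least positive integer t for which t is a perfect square but t + 16 is a perfect square.
t = 1: 1 + 16 = 17, not a perfect square.
t = 4: 4 + 16 = 20, not a perfect square.
t = 9: 9 = 3² and 9 + 16 = 25 = 5².
Thus t = 9 disproves the claim, and no smaller t works.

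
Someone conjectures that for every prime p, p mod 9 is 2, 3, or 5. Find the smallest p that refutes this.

Check each prime p in order until the claim fails.
p = 2: 2 mod 9 = 2.
p = 3: 3 mod 9 = 3.
p = 5: 5 mod 9 = 5.
p = 7: 7 mod 9 = 7 — not in {2, 3, 5}.
Thus p = 7 disproves the claim, and no smaller p works.

p = 7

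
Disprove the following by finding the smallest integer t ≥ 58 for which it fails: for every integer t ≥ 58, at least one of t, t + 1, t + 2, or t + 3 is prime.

A counterexample is any integer t ≥ 58 such that t, t + 1, t + 2, t + 3 are all composite; we check each in order.
t = 58: 59 is prime.
t = 59: 59 is prime.
t = 60: 61 is prime.
t = 61: 61 is prime.
t = 62: 62 = 2 × 31; 63 = 3 × 21; 64 = 2 × 32; 65 = 5 × 13 — all composite.

t = 62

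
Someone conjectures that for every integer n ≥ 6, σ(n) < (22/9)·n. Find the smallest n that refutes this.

n = 24

A counterexample is any integer n ≥ 6 such that the claim fails; we check each in order.
For n = 6, 7, 8, 9, …, 21, 22, 23 the conclusion holds.
n = 24: σ(24) = 60; 60 ≥ 176/3.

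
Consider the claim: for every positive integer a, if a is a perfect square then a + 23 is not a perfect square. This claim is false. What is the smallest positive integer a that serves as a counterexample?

a = 121

We need the least positive integer a for which a is a perfect square but a + 23 is a perfect square.
For a = 1, 4, 9, 16, 25, 36, 49, 64, 81, 100 the conclusion holds.
a = 121: 121 = 11² and 121 + 23 = 144 = 12².
So a = 121 is the smallest counterexample.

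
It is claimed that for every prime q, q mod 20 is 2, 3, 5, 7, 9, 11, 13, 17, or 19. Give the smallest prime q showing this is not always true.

q = 41

For q = 2, 3, 5, 7, …, 29, 31, 37 the conclusion holds.
q = 41: 41 mod 20 = 1 — not in {2, 3, 5, 7, 9, 11, 13, 17, 19}.
So q = 41 is the smallest counterexample.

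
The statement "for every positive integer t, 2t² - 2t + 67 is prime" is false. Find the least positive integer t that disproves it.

We need the least positive integer t for which 2t² - 2t + 67 is not prime.
For t = 1, 2, 3 the conclusion holds.
t = 4: 2t² - 2t + 67 = 91 = 7 × 13, composite.

t = 4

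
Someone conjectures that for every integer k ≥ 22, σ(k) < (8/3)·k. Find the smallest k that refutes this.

For k = 22, 23, 24, 25, …, 57, 58, 59 the conclusion holds.
k = 60: σ(60) = 168; 168 ≥ 160.
So k = 60 is the smallest counterexample.

k = 60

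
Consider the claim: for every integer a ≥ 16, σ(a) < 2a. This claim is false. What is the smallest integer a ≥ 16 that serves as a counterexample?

a = 16: σ(16) = 31; 31 < 32.
a = 17: σ(17) = 18; 18 < 34.
a = 18: σ(18) = 39; 39 ≥ 36.
Hence a = 18 is a counterexample.

a = 18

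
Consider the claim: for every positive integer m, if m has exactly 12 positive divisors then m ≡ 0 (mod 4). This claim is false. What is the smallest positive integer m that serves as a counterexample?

A counterexample is any positive integer m such that m has exactly 12 positive divisors but the claim fails; we check each in order.
For m = 60, 72, 84 the conclusion holds.
m = 90: τ(90) = 12; 90 ≡ 2 (mod 4).

m = 90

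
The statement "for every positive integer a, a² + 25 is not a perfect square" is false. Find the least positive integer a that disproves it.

A counterexample is any positive integer a such that a² + 25 is a perfect square; we check each in order.
For a = 1, 2, 3, 4, …, 9, 10, 11 the conclusion holds.
a = 12: 12² + 25 = 169 = 13², a perfect square.

a = 12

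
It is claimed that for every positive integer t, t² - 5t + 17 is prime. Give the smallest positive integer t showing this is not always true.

Check each positive integer t in order until t² - 5t + 17 is not prime.
For t = 1, 2, 3, 4, …, 10, 11, 12 the conclusion holds.
t = 13: t² - 5t + 17 = 121 = 11 × 11, composite.

t = 13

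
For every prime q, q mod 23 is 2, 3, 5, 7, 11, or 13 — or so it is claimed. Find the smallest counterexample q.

The first 6 eligible values, up to q = 13, all satisfy the conclusion.
q = 17: 17 mod 23 = 17 — not in {2, 3, 5, 7, 11, 13}.
Thus q = 17 disproves the claim, and no smaller q works.

q = 17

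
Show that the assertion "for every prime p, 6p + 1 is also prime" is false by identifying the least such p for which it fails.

Check each prime p in order until 6p + 1 is not prime.
The first 7 eligible values, up to p = 17, all satisfy the conclusion.
p = 19: 6p + 1 = 115 = 5 × 23, not prime.
So p = 19 is the smallest counterexample.

p = 19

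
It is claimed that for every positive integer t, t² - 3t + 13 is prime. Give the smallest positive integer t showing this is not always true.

We need the least positive integer t for which t² - 3t + 13 is not prime.
For t = 1, 2, 3, 4, …, 9, 10, 11 the conclusion holds.
t = 12: t² - 3t + 13 = 121 = 11 × 11, composite.

t = 12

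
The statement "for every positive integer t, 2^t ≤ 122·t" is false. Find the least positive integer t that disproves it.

t = 11

We need the least positive integer t for which 2^t > 122·t.
The first 10 eligible values, up to t = 10, all satisfy the conclusion.
t = 11: 2^t = 2048 and 122·t = 1342, so 2048 > 1342.
So t = 11 is the smallest counterexample.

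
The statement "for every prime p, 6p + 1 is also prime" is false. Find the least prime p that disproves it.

p = 19

Check each prime p in order until 6p + 1 is not prime.
For p = 2, 3, 5, 7, 11, 13, 17 the conclusion holds.
p = 19: 6p + 1 = 115 = 5 × 23, not prime.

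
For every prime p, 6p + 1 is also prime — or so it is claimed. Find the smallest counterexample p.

Check each prime p in order until 6p + 1 is not prime.
The first 7 eligible values, up to p = 17, all satisfy the conclusion.
p = 19: 6p + 1 = 115 = 5 × 23, not prime.

p = 19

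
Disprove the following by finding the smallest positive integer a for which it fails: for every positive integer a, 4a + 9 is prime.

a = 3

For a = 1, 2 the conclusion holds.
a = 3: 4a + 9 = 21 = 3 × 7, composite.
So a = 3 is the smallest counterexample.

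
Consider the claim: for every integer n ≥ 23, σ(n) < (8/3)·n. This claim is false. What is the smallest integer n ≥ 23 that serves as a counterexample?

n = 60

Check each integer n ≥ 23 in order until the claim fails.
For n = 23, 24, 25, 26, …, 57, 58, 59 the conclusion holds.
n = 60: σ(60) = 168; 168 ≥ 160.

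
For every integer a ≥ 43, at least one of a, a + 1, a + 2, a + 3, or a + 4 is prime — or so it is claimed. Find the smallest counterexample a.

We need the least integer a ≥ 43 for which a, a + 1, a + 2, a + 3, a + 4 are all composite.
The first 5 eligible values, up to a = 47, all satisfy the conclusion.
a = 48: 48 = 2 × 24; 49 = 7 × 7; 50 = 2 × 25; 51 = 3 × 17; 52 = 2 × 26 — all composite.
So a = 48 is the smallest counterexample.

a = 48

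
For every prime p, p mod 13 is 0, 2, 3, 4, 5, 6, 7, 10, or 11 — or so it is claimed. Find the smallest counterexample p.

p = 47

A counterexample is any prime p such that the claim fails; we check each in order.
For p = 2, 3, 5, 7, …, 37, 41, 43 the conclusion holds.
p = 47: 47 mod 13 = 8 — not in {0, 2, 3, 4, 5, 6, 7, 10, 11}.
So p = 47 is the smallest counterexample.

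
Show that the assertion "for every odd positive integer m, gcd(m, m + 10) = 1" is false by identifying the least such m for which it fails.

A counterexample is any odd positive integer m such that gcd(m, m + 10) > 1; we check each in order.
For m = 1, 3 the conclusion holds.
m = 5: gcd(5, 15) = 5.

m = 5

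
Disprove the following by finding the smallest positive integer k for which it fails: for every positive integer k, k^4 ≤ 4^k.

Check each positive integer k in order until k^4 > 4^k.
For k = 1, 2 the conclusion holds.
k = 3: k^4 = 81 and 4^k = 64, so 81 > 64.
So k = 3 is the smallest counterexample.

k = 3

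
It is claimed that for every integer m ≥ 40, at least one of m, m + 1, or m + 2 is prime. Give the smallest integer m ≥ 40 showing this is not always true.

m = 40: 41 is prime.
m = 41: 41 is prime.
m = 42: 43 is prime.
m = 43: 43 is prime.
m = 44: 44 = 2 × 22; 45 = 3 × 15; 46 = 2 × 23 — all composite.
Hence m = 44 is a counterexample.

m = 44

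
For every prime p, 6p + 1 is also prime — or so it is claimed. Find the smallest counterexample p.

We need the least prime p for which 6p + 1 is not prime.
For p = 2, 3, 5, 7, 11, 13, 17 the conclusion holds.
p = 19: 6p + 1 = 115 = 5 × 23, not prime.
Thus p = 19 disproves the claim, and no smaller p works.

p = 19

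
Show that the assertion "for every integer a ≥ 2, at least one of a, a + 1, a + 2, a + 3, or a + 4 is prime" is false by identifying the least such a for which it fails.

For a = 2, 3, 4, 5, …, 21, 22, 23 the conclusion holds.
a = 24: 24 = 2 × 12; 25 = 5 × 5; 26 = 2 × 13; 27 = 3 × 9; 28 = 2 × 14 — all composite.

a = 24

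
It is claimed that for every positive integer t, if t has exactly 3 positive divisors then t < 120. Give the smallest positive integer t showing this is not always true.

t = 121

The first 4 eligible values, up to t = 49, all satisfy the conclusion.
t = 121: τ(121) = 3; 121 ≥ 120.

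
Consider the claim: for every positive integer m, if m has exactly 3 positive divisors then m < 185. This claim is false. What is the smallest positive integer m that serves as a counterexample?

m = 289

The first 6 eligible values, up to m = 169, all satisfy the conclusion.
m = 289: τ(289) = 3; 289 ≥ 185.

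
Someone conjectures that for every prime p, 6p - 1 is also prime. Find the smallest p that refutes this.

p = 11

For p = 2, 3, 5, 7 the conclusion holds.
p = 11: 6p - 1 = 65 = 5 × 13, not prime.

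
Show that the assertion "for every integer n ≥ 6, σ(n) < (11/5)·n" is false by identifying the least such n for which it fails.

n = 12

A counterexample is any integer n ≥ 6 such that the claim fails; we check each in order.
For n = 6, 7, 8, 9, 10, 11 the conclusion holds.
n = 12: σ(12) = 28; 28 ≥ 132/5.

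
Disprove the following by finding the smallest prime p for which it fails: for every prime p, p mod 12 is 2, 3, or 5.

p = 7

p = 2: 2 mod 12 = 2.
p = 3: 3 mod 12 = 3.
p = 5: 5 mod 12 = 5.
p = 7: 7 mod 12 = 7 — not in {2, 3, 5}.
Hence p = 7 is a counterexample.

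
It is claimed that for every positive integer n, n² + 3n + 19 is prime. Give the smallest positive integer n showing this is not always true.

For n = 1, 2, 3, 4, …, 12, 13, 14 the conclusion holds.
n = 15: n² + 3n + 19 = 289 = 17 × 17, composite.
So n = 15 is the smallest counterexample.

n = 15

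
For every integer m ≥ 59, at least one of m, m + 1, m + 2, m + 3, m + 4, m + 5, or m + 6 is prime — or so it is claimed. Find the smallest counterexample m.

For m = 59, 60, 61, 62, …, 87, 88, 89 the conclusion holds.
m = 90: 90 = 2 × 45; 91 = 7 × 13; 92 = 2 × 46; 93 = 3 × 31; 94 = 2 × 47; 95 = 5 × 19; 96 = 2 × 48 — all composite.

m = 90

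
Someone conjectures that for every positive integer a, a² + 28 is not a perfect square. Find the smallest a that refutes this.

Check each positive integer a in order until a² + 28 is a perfect square.
a = 1: 1² + 28 = 29, not a perfect square.
a = 2: 2² + 28 = 32, not a perfect square.
a = 3: 3² + 28 = 37, not a perfect square.
a = 4: 4² + 28 = 44, not a perfect square.
a = 5: 5² + 28 = 53, not a perfect square.
a = 6: 6² + 28 = 64 = 8², a perfect square.
Hence a = 6 is a counterexample.

a = 6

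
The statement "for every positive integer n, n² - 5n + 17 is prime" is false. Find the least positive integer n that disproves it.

We need the least positive integer n for which n² - 5n + 17 is not prime.
The first 12 eligible values, up to n = 12, all satisfy the conclusion.
n = 13: n² - 5n + 17 = 121 = 11 × 11, composite.
So n = 13 is the smallest counterexample.

n = 13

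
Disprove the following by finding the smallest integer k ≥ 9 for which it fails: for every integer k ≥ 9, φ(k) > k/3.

Check each integer k ≥ 9 in order until the claim fails.
For k = 9, 10, 11 the conclusion holds.
k = 12: φ(12) = 4 and 12/3 = 4, so φ(12) ≤ 12/3.
Hence k = 12 is a counterexample.

k = 12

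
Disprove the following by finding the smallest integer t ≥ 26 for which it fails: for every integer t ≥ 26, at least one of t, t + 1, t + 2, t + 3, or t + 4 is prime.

t = 32

A counterexample is any integer t ≥ 26 such that t, t + 1, t + 2, t + 3, t + 4 are all composite; we check each in order.
For t = 26, 27, 28, 29, 30, 31 the conclusion holds.
t = 32: 32 = 2 × 16; 33 = 3 × 11; 34 = 2 × 17; 35 = 5 × 7; 36 = 2 × 18 — all composite.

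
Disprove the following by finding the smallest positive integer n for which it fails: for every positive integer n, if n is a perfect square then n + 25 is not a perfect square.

n = 144

For n = 1, 4, 9, 16, …, 81, 100, 121 the conclusion holds.
n = 144: 144 = 12² and 144 + 25 = 169 = 13².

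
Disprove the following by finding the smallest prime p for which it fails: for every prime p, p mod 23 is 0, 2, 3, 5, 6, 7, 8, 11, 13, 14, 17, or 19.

p = 41

For p = 2, 3, 5, 7, …, 29, 31, 37 the conclusion holds.
p = 41: 41 mod 23 = 18 — not in {0, 2, 3, 5, 6, 7, 8, 11, 13, 14, 17, 19}.
So p = 41 is the smallest counterexample.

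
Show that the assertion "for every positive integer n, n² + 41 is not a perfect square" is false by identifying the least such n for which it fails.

Check each positive integer n in order until n² + 41 is a perfect square.
The first 19 eligible values, up to n = 19, all satisfy the conclusion.
n = 20: 20² + 41 = 441 = 21², a perfect square.
So n = 20 is the smallest counterexample.

n = 20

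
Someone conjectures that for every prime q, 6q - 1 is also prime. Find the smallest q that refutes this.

A counterexample is any prime q such that 6q - 1 is not prime; we check each in order.
The first 4 eligible values, up to q = 7, all satisfy the conclusion.
q = 11: 6q - 1 = 65 = 5 × 13, not prime.
So q = 11 is the smallest counterexample.

q = 11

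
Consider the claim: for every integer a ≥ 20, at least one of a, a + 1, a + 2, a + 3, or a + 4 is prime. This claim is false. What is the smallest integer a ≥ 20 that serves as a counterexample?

a = 24

A counterexample is any integer a ≥ 20 such that a, a + 1, a + 2, a + 3, a + 4 are all composite; we check each in order.
a = 20: 23 is prime.
a = 21: 23 is prime.
a = 22: 23 is prime.
a = 23: 23 is prime.
a = 24: 24 = 2 × 12; 25 = 5 × 5; 26 = 2 × 13; 27 = 3 × 9; 28 = 2 × 14 — all composite.
So a = 24 is the smallest counterexample.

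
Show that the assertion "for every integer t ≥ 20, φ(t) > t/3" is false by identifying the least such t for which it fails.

Check each integer t ≥ 20 in order until the claim fails.
t = 20: φ(20) = 8 and 20/3 = 20/3, so φ(20) > 20/3.
t = 21: φ(21) = 12 and 21/3 = 7, so φ(21) > 21/3.
t = 22: φ(22) = 10 and 22/3 = 22/3, so φ(22) > 22/3.
t = 23: φ(23) = 22 and 23/3 = 23/3, so φ(23) > 23/3.
t = 24: φ(24) = 8 and 24/3 = 8, so φ(24) ≤ 24/3.
So t = 24 is the smallest counterexample.

t = 24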